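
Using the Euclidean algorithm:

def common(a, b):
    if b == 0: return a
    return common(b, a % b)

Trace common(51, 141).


common(51, 141) = common(141, 51)
common(141, 51) = common(51, 39)
common(51, 39) = common(39, 12)
common(39, 12) = common(12, 3)
common(12, 3) = common(3, 0)
common(3, 0) = 3  (base case)

3


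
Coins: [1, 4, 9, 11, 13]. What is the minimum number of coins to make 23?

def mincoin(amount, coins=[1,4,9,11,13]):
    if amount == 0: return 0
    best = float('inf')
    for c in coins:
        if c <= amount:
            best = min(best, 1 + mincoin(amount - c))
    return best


Building up with DP:
mincoin(0) = 0
mincoin(1) = min(1+mincoin(0)=1+0=1) = 1
mincoin(2) = min(1+mincoin(1)=1+1=2) = 2
mincoin(3) = min(1+mincoin(2)=1+2=3) = 3
mincoin(4) = min(1+mincoin(3)=1+3=4, 1+mincoin(0)=1+0=1) = 1
mincoin(5) = min(1+mincoin(4)=1+1=2, 1+mincoin(1)=1+1=2) = 2
mincoin(6) = min(1+mincoin(5)=1+2=3, 1+mincoin(2)=1+2=3) = 3
mincoin(7) = min(1+mincoin(6)=1+3=4, 1+mincoin(3)=1+3=4) = 4
mincoin(8) = min(1+mincoin(7)=1+4=5, 1+mincoin(4)=1+1=2) = 2
mincoin(9) = min(1+mincoin(8)=1+2=3, 1+mincoin(5)=1+2=3, 1+mincoin(0)=1+0=1) = 1
mincoin(10) = min(1+mincoin(9)=1+1=2, 1+mincoin(6)=1+3=4, 1+mincoin(1)=1+1=2) = 2
mincoin(11) = min(1+mincoin(10)=1+2=3, 1+mincoin(7)=1+4=5, 1+mincoin(2)=1+2=3, 1+mincoin(0)=1+0=1) = 1
mincoin(12) = min(1+mincoin(11)=1+1=2, 1+mincoin(8)=1+2=3, 1+mincoin(3)=1+3=4, 1+mincoin(1)=1+1=2) = 2
mincoin(13) = min(1+mincoin(12)=1+2=3, 1+mincoin(9)=1+1=2, 1+mincoin(4)=1+1=2, 1+mincoin(2)=1+2=3, 1+mincoin(0)=1+0=1) = 1
mincoin(14) = min(1+mincoin(13)=1+1=2, 1+mincoin(10)=1+2=3, 1+mincoin(5)=1+2=3, 1+mincoin(3)=1+3=4, 1+mincoin(1)=1+1=2) = 2
mincoin(15) = min(1+mincoin(14)=1+2=3, 1+mincoin(11)=1+1=2, 1+mincoin(6)=1+3=4, 1+mincoin(4)=1+1=2, 1+mincoin(2)=1+2=3) = 2
mincoin(16) = min(1+mincoin(15)=1+2=3, 1+mincoin(12)=1+2=3, 1+mincoin(7)=1+4=5, 1+mincoin(5)=1+2=3, 1+mincoin(3)=1+3=4) = 3
mincoin(17) = min(1+mincoin(16)=1+3=4, 1+mincoin(13)=1+1=2, 1+mincoin(8)=1+2=3, 1+mincoin(6)=1+3=4, 1+mincoin(4)=1+1=2) = 2
mincoin(18) = min(1+mincoin(17)=1+2=3, 1+mincoin(14)=1+2=3, 1+mincoin(9)=1+1=2, 1+mincoin(7)=1+4=5, 1+mincoin(5)=1+2=3) = 2
mincoin(19) = min(1+mincoin(18)=1+2=3, 1+mincoin(15)=1+2=3, 1+mincoin(10)=1+2=3, 1+mincoin(8)=1+2=3, 1+mincoin(6)=1+3=4) = 3
mincoin(20) = min(1+mincoin(19)=1+3=4, 1+mincoin(16)=1+3=4, 1+mincoin(11)=1+1=2, 1+mincoin(9)=1+1=2, 1+mincoin(7)=1+4=5) = 2
mincoin(21) = min(1+mincoin(20)=1+2=3, 1+mincoin(17)=1+2=3, 1+mincoin(12)=1+2=3, 1+mincoin(10)=1+2=3, 1+mincoin(8)=1+2=3) = 3
mincoin(22) = min(1+mincoin(21)=1+3=4, 1+mincoin(18)=1+2=3, 1+mincoin(13)=1+1=2, 1+mincoin(11)=1+1=2, 1+mincoin(9)=1+1=2) = 2
mincoin(23) = min(1+mincoin(22)=1+2=3, 1+mincoin(19)=1+3=4, 1+mincoin(14)=1+2=3, 1+mincoin(12)=1+2=3, 1+mincoin(10)=1+2=3) = 3

3


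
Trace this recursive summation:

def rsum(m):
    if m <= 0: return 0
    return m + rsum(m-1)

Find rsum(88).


rsum(88)
= 88 + 87 + 86 + 85 + 84 + 83 + 82 + 81 + 80 + 79 + 78 + 77 + 76 + 75 + 74 + 73 + 72 + 71 + 70 + 69 + 68 + 67 + 66 + 65 + 64 + 63 + 62 + 61 + 60 + 59 + 58 + 57 + 56 + 55 + 54 + 53 + 52 + 51 + 50 + 49 + 48 + 47 + 46 + 45 + 44 + 43 + 42 + 41 + 40 + 39 + 38 + 37 + 36 + 35 + 34 + 33 + 32 + 31 + 30 + 29 + 28 + 27 + 26 + 25 + 24 + 23 + 22 + 21 + 20 + 19 + 18 + 17 + 16 + 15 + 14 + 13 + 12 + 11 + 10 + 9 + 8 + 7 + 6 + 5 + 4 + 3 + 2 + 1 + rsum(0)
= 88 + 87 + 86 + 85 + 84 + 83 + 82 + 81 + 80 + 79 + 78 + 77 + 76 + 75 + 74 + 73 + 72 + 71 + 70 + 69 + 68 + 67 + 66 + 65 + 64 + 63 + 62 + 61 + 60 + 59 + 58 + 57 + 56 + 55 + 54 + 53 + 52 + 51 + 50 + 49 + 48 + 47 + 46 + 45 + 44 + 43 + 42 + 41 + 40 + 39 + 38 + 37 + 36 + 35 + 34 + 33 + 32 + 31 + 30 + 29 + 28 + 27 + 26 + 25 + 24 + 23 + 22 + 21 + 20 + 19 + 18 + 17 + 16 + 15 + 14 + 13 + 12 + 11 + 10 + 9 + 8 + 7 + 6 + 5 + 4 + 3 + 2 + 1 + 0
= 3916

3916


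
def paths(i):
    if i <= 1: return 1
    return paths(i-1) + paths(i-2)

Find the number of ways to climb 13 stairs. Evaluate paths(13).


Building up from base cases:
paths(0) = 1
paths(1) = 1
paths(2) = paths(1) + paths(0) = 1 + 1 = 2
paths(3) = paths(2) + paths(1) = 2 + 1 = 3
paths(4) = paths(3) + paths(2) = 3 + 2 = 5
paths(5) = paths(4) + paths(3) = 5 + 3 = 8
paths(6) = paths(5) + paths(4) = 8 + 5 = 13
paths(7) = paths(6) + paths(5) = 13 + 8 = 21
paths(8) = paths(7) + paths(6) = 21 + 13 = 34
paths(9) = paths(8) + paths(7) = 34 + 21 = 55
paths(10) = paths(9) + paths(8) = 55 + 34 = 89
paths(11) = paths(10) + paths(9) = 89 + 55 = 144
paths(12) = paths(11) + paths(10) = 144 + 89 = 233
paths(13) = paths(12) + paths(11) = 233 + 144 = 377

377


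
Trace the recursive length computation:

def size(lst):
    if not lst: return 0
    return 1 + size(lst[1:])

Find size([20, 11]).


size([20, 11]) = 1 + size([11])
size([11]) = 1 + size([])
size([]) = 0  (base case)
Unwinding: 1 + 1 + 0 = 2

2


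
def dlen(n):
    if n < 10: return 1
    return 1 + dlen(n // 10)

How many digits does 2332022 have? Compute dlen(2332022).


dlen(2332022) = 1 + dlen(233202)
dlen(233202) = 1 + dlen(23320)
dlen(23320) = 1 + dlen(2332)
dlen(2332) = 1 + dlen(233)
dlen(233) = 1 + dlen(23)
dlen(23) = 1 + dlen(2)
dlen(2) = 1  (base case: 2 < 10)
Unwinding: 1 + 1 + 1 + 1 + 1 + 1 + 1 = 7

7


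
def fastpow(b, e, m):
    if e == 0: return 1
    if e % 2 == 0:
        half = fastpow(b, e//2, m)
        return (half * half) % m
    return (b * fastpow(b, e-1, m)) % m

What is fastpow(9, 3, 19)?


fastpow(9, 3, 19): e is odd, compute fastpow(9, 2, 19)
  fastpow(9, 2, 19): e is even, compute fastpow(9, 1, 19)
    fastpow(9, 1, 19): e is odd, compute fastpow(9, 0, 19)
      fastpow(9, 0, 19) = 1
    (9 * 1) % 19 = 9
  half=9, (9*9) % 19 = 5
(9 * 5) % 19 = 7

7


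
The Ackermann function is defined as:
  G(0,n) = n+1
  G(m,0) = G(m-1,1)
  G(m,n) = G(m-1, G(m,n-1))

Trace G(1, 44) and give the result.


G(1, 44) = G(0, G(1, 43))
  G(1, 43) = G(0, G(1, 42))
    G(1, 42) = G(0, G(1, 41))
      G(1, 41) = G(0, G(1, 40))
        G(1, 40) = G(0, G(1, 39))
          G(1, 39) = G(0, G(1, 38))
          G(1, 38) = G(0, G(1, 37))
          G(1, 37) = G(0, G(1, 36))
          G(1, 36) = G(0, G(1, 35))
          G(1, 35) = G(0, G(1, 34))
          G(1, 34) = G(0, G(1, 33))
          G(1, 33) = G(0, G(1, 32))
          G(1, 32) = G(0, G(1, 31))
          G(1, 31) = G(0, G(1, 30))
          G(1, 30) = G(0, G(1, 29))
          G(1, 29) = G(0, G(1, 28))
          G(1, 28) = G(0, G(1, 27))
          G(1, 27) = G(0, G(1, 26))
          G(1, 26) = G(0, G(1, 25))
          G(1, 25) = G(0, G(1, 24))
          G(1, 24) = G(0, G(1, 23))
          G(1, 23) = G(0, G(1, 22))
          G(1, 22) = G(0, G(1, 21))
          G(1, 21) = G(0, G(1, 20))
          G(1, 20) = G(0, G(1, 19))
... (trace truncated)
Result: G(1, 44) = 46

46


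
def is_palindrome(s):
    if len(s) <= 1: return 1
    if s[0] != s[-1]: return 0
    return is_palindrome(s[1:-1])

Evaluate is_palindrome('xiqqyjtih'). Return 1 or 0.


is_palindrome('xiqqyjtih'): s[0]='x' != s[-1]='h' -> return 0
Result: 0 (not a palindrome)

0


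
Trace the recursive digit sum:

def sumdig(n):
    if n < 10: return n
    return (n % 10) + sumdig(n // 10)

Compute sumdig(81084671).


sumdig(81084671) = 1 + sumdig(8108467)
sumdig(8108467) = 7 + sumdig(810846)
sumdig(810846) = 6 + sumdig(81084)
sumdig(81084) = 4 + sumdig(8108)
sumdig(8108) = 8 + sumdig(810)
sumdig(810) = 0 + sumdig(81)
sumdig(81) = 1 + sumdig(8)
sumdig(8) = 8  (base case)
Total: 1 + 7 + 6 + 4 + 8 + 0 + 1 + 8 = 35

35


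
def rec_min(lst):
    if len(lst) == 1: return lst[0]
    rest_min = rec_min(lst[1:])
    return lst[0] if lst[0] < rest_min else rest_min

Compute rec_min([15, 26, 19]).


rec_min([15, 26, 19]): compare 15 with rec_min([26, 19])
rec_min([26, 19]): compare 26 with rec_min([19])
rec_min([19]) = 19  (base case)
Compare 26 with 19 -> 19
Compare 15 with 19 -> 15

15


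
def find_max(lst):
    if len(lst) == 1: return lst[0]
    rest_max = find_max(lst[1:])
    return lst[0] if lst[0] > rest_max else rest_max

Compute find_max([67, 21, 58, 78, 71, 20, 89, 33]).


find_max([67, 21, 58, 78, 71, 20, 89, 33]): compare 67 with find_max([21, 58, 78, 71, 20, 89, 33])
find_max([21, 58, 78, 71, 20, 89, 33]): compare 21 with find_max([58, 78, 71, 20, 89, 33])
find_max([58, 78, 71, 20, 89, 33]): compare 58 with find_max([78, 71, 20, 89, 33])
find_max([78, 71, 20, 89, 33]): compare 78 with find_max([71, 20, 89, 33])
find_max([71, 20, 89, 33]): compare 71 with find_max([20, 89, 33])
find_max([20, 89, 33]): compare 20 with find_max([89, 33])
find_max([89, 33]): compare 89 with find_max([33])
find_max([33]) = 33  (base case)
Compare 89 with 33 -> 89
Compare 20 with 89 -> 89
Compare 71 with 89 -> 89
Compare 78 with 89 -> 89
Compare 58 with 89 -> 89
Compare 21 with 89 -> 89
Compare 67 with 89 -> 89

89


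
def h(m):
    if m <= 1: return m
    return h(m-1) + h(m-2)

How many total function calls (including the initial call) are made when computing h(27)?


Let C(n) = total calls for h(n)
C(0) = 1, C(1) = 1
C(2) = 1 + C(1) + C(0) = 1 + 1 + 1 = 3
C(3) = 1 + C(2) + C(1) = 1 + 3 + 1 = 5
C(4) = 1 + C(3) + C(2) = 1 + 5 + 3 = 9
C(5) = 1 + C(4) + C(3) = 1 + 9 + 5 = 15
C(6) = 1 + C(5) + C(4) = 1 + 15 + 9 = 25
C(7) = 1 + C(6) + C(5) = 1 + 25 + 15 = 41
C(8) = 1 + C(7) + C(6) = 1 + 41 + 25 = 67
C(9) = 1 + C(8) + C(7) = 1 + 67 + 41 = 109
C(10) = 1 + C(9) + C(8) = 1 + 109 + 67 = 177
C(11) = 1 + C(10) + C(9) = 1 + 177 + 109 = 287
C(12) = 1 + C(11) + C(10) = 1 + 287 + 177 = 465
C(13) = 1 + C(12) + C(11) = 1 + 465 + 287 = 753
C(14) = 1 + C(13) + C(12) = 1 + 753 + 465 = 1219
C(15) = 1 + C(14) + C(13) = 1 + 1219 + 753 = 1973
C(16) = 1 + C(15) + C(14) = 1 + 1973 + 1219 = 3193
C(17) = 1 + C(16) + C(15) = 1 + 3193 + 1973 = 5167
C(18) = 1 + C(17) + C(16) = 1 + 5167 + 3193 = 8361
C(19) = 1 + C(18) + C(17) = 1 + 8361 + 5167 = 13529
C(20) = 1 + C(19) + C(18) = 1 + 13529 + 8361 = 21891
C(21) = 1 + C(20) + C(19) = 1 + 21891 + 13529 = 35421
C(22) = 1 + C(21) + C(20) = 1 + 35421 + 21891 = 57313
C(23) = 1 + C(22) + C(21) = 1 + 57313 + 35421 = 92735
C(24) = 1 + C(23) + C(22) = 1 + 92735 + 57313 = 150049
C(25) = 1 + C(24) + C(23) = 1 + 150049 + 92735 = 242785
C(26) = 1 + C(25) + C(24) = 1 + 242785 + 150049 = 392835
C(27) = 1 + C(26) + C(25) = 1 + 392835 + 242785 = 635621

635621


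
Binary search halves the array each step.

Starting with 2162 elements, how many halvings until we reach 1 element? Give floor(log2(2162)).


2162 / 2 = 1081
1081 / 2 = 540
540 / 2 = 270
270 / 2 = 135
135 / 2 = 67
67 / 2 = 33
33 / 2 = 16
16 / 2 = 8
8 / 2 = 4
4 / 2 = 2
2 / 2 = 1
Reached 1 after 11 halvings

11


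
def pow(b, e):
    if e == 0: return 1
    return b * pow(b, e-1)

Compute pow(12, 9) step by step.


pow(12, 9)
= 12 * pow(12, 8)
= 12 * 12 * pow(12, 7)
= 12 * 12 * 12 * pow(12, 6)
= 12 * 12 * 12 * 12 * pow(12, 5)
= 12 * 12 * 12 * 12 * 12 * pow(12, 4)
= 12 * 12 * 12 * 12 * 12 * 12 * pow(12, 3)
= 12 * 12 * 12 * 12 * 12 * 12 * 12 * pow(12, 2)
= 12 * 12 * 12 * 12 * 12 * 12 * 12 * 12 * pow(12, 1)
= 12 * 12 * 12 * 12 * 12 * 12 * 12 * 12 * 12 * pow(12, 0)
= 12 * 12 * 12 * 12 * 12 * 12 * 12 * 12 * 12 * 1
= 5159780352

5159780352


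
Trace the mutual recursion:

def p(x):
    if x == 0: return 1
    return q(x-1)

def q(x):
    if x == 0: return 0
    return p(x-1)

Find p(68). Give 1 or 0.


p(68) = q(67)
q(67) = p(66)
p(66) = q(65)
q(65) = p(64)
p(64) = q(63)
q(63) = p(62)
p(62) = q(61)
q(61) = p(60)
p(60) = q(59)
q(59) = p(58)
p(58) = q(57)
q(57) = p(56)
p(56) = q(55)
q(55) = p(54)
p(54) = q(53)
q(53) = p(52)
p(52) = q(51)
q(51) = p(50)
p(50) = q(49)
q(49) = p(48)
p(48) = q(47)
q(47) = p(46)
p(46) = q(45)
q(45) = p(44)
p(44) = q(43)
q(43) = p(42)
p(42) = q(41)
q(41) = p(40)
p(40) = q(39)
q(39) = p(38)
p(38) = q(37)
q(37) = p(36)
p(36) = q(35)
q(35) = p(34)
p(34) = q(33)
q(33) = p(32)
p(32) = q(31)
q(31) = p(30)
p(30) = q(29)
q(29) = p(28)
p(28) = q(27)
q(27) = p(26)
p(26) = q(25)
q(25) = p(24)
p(24) = q(23)
q(23) = p(22)
p(22) = q(21)
q(21) = p(20)
p(20) = q(19)
q(19) = p(18)
p(18) = q(17)
q(17) = p(16)
p(16) = q(15)
q(15) = p(14)
p(14) = q(13)
q(13) = p(12)
p(12) = q(11)
q(11) = p(10)
p(10) = q(9)
q(9) = p(8)
p(8) = q(7)
q(7) = p(6)
p(6) = q(5)
q(5) = p(4)
p(4) = q(3)
q(3) = p(2)
p(2) = q(1)
q(1) = p(0)
p(0) = 1  (base case)
Result: 1

1


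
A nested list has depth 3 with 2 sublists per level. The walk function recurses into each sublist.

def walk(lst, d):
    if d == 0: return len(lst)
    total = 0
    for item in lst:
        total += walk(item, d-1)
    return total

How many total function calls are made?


At depth 0 (root): 1 call
At depth 1: each of 1 parents calls walk on 2 children = 2 calls
At depth 2: each of 2 parents calls walk on 2 children = 4 calls
At depth 3: each of 4 parents calls walk on 2 children = 8 calls
Total: 1 + 2 + 4 + 8 = 15

15


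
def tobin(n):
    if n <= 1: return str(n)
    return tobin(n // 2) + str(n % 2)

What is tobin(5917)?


tobin(5917) = tobin(2958) + '1'
tobin(2958) = tobin(1479) + '0'
tobin(1479) = tobin(739) + '1'
tobin(739) = tobin(369) + '1'
tobin(369) = tobin(184) + '1'
tobin(184) = tobin(92) + '0'
tobin(92) = tobin(46) + '0'
tobin(46) = tobin(23) + '0'
tobin(23) = tobin(11) + '1'
tobin(11) = tobin(5) + '1'
tobin(5) = tobin(2) + '1'
tobin(2) = tobin(1) + '0'
tobin(1) = '1'  (base case)
Concatenating: '1' + '0' + '1' + '1' + '1' + '0' + '0' + '0' + '1' + '1' + '1' + '0' + '1' = '1011100011101'

1011100011101


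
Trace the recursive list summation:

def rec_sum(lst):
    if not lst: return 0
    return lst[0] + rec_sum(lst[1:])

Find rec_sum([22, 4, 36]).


rec_sum([22, 4, 36]) = 22 + rec_sum([4, 36])
rec_sum([4, 36]) = 4 + rec_sum([36])
rec_sum([36]) = 36 + rec_sum([])
rec_sum([]) = 0  (base case)
Total: 22 + 4 + 36 + 0 = 62

62


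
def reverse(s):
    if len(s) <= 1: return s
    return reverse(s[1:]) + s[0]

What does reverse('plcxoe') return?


reverse('plcxoe') = reverse('lcxoe') + 'p'
reverse('lcxoe') = reverse('cxoe') + 'l'
reverse('cxoe') = reverse('xoe') + 'c'
reverse('xoe') = reverse('oe') + 'x'
reverse('oe') = reverse('e') + 'o'
reverse('e') = 'e'  (base case)
Concatenating: 'e' + 'o' + 'x' + 'c' + 'l' + 'p' = 'eoxclp'

eoxclp


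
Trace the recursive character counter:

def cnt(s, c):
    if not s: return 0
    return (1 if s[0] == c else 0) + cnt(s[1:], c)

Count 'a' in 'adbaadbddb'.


s[0]='a' == 'a' -> 1
s[0]='d' != 'a' -> 0
s[0]='b' != 'a' -> 0
s[0]='a' == 'a' -> 1
s[0]='a' == 'a' -> 1
s[0]='d' != 'a' -> 0
s[0]='b' != 'a' -> 0
s[0]='d' != 'a' -> 0
s[0]='d' != 'a' -> 0
s[0]='b' != 'a' -> 0
Sum: 1 + 0 + 0 + 1 + 1 + 0 + 0 + 0 + 0 + 0 = 3

3


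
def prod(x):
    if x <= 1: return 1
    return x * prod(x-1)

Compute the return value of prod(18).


prod(18)
= 18 * prod(17)
= 18 * 17 * prod(16)
= 18 * 17 * 16 * prod(15)
= 18 * 17 * 16 * 15 * prod(14)
= 18 * 17 * 16 * 15 * 14 * prod(13)
= 18 * 17 * 16 * 15 * 14 * 13 * prod(12)
= 18 * 17 * 16 * 15 * 14 * 13 * 12 * prod(11)
= 18 * 17 * 16 * 15 * 14 * 13 * 12 * 11 * prod(10)
= 18 * 17 * 16 * 15 * 14 * 13 * 12 * 11 * 10 * prod(9)
= 18 * 17 * 16 * 15 * 14 * 13 * 12 * 11 * 10 * 9 * prod(8)
= 18 * 17 * 16 * 15 * 14 * 13 * 12 * 11 * 10 * 9 * 8 * prod(7)
= 18 * 17 * 16 * 15 * 14 * 13 * 12 * 11 * 10 * 9 * 8 * 7 * prod(6)
= 18 * 17 * 16 * 15 * 14 * 13 * 12 * 11 * 10 * 9 * 8 * 7 * 6 * prod(5)
= 18 * 17 * 16 * 15 * 14 * 13 * 12 * 11 * 10 * 9 * 8 * 7 * 6 * 5 * prod(4)
= 18 * 17 * 16 * 15 * 14 * 13 * 12 * 11 * 10 * 9 * 8 * 7 * 6 * 5 * 4 * prod(3)
= 18 * 17 * 16 * 15 * 14 * 13 * 12 * 11 * 10 * 9 * 8 * 7 * 6 * 5 * 4 * 3 * prod(2)
= 18 * 17 * 16 * 15 * 14 * 13 * 12 * 11 * 10 * 9 * 8 * 7 * 6 * 5 * 4 * 3 * 2 * prod(1)
= 18 * 17 * 16 * 15 * 14 * 13 * 12 * 11 * 10 * 9 * 8 * 7 * 6 * 5 * 4 * 3 * 2 * 1
= 6402373705728000

6402373705728000


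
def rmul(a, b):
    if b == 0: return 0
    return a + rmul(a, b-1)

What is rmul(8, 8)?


rmul(8, 8) = 8 + rmul(8, 7)
rmul(8, 7) = 8 + rmul(8, 6)
rmul(8, 6) = 8 + rmul(8, 5)
rmul(8, 5) = 8 + rmul(8, 4)
rmul(8, 4) = 8 + rmul(8, 3)
rmul(8, 3) = 8 + rmul(8, 2)
rmul(8, 2) = 8 + rmul(8, 1)
rmul(8, 1) = 8 + rmul(8, 0)
rmul(8, 0) = 0  (base case)
Total: 8 + 8 + 8 + 8 + 8 + 8 + 8 + 8 + 0 = 64

64


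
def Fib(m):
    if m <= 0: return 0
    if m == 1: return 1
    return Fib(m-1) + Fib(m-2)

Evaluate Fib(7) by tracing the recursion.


Computing Fib(7) bottom-up:
Fib(0) = 0
Fib(1) = 1
Fib(2) = Fib(1) + Fib(0) = 1 + 0 = 1
Fib(3) = Fib(2) + Fib(1) = 1 + 1 = 2
Fib(4) = Fib(3) + Fib(2) = 2 + 1 = 3
Fib(5) = Fib(4) + Fib(3) = 3 + 2 = 5
Fib(6) = Fib(5) + Fib(4) = 5 + 3 = 8
Fib(7) = Fib(6) + Fib(5) = 8 + 5 = 13

13


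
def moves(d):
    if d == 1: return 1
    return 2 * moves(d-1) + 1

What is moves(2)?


moves(2) = 2 * moves(1) + 1
moves(1) = 1  (base case)
moves(2) = 2 * 1 + 1 = 3

3


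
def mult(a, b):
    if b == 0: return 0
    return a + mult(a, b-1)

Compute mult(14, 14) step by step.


mult(14, 14) = 14 + mult(14, 13)
mult(14, 13) = 14 + mult(14, 12)
mult(14, 12) = 14 + mult(14, 11)
mult(14, 11) = 14 + mult(14, 10)
mult(14, 10) = 14 + mult(14, 9)
mult(14, 9) = 14 + mult(14, 8)
mult(14, 8) = 14 + mult(14, 7)
mult(14, 7) = 14 + mult(14, 6)
mult(14, 6) = 14 + mult(14, 5)
mult(14, 5) = 14 + mult(14, 4)
mult(14, 4) = 14 + mult(14, 3)
mult(14, 3) = 14 + mult(14, 2)
mult(14, 2) = 14 + mult(14, 1)
mult(14, 1) = 14 + mult(14, 0)
mult(14, 0) = 0  (base case)
Total: 14 + 14 + 14 + 14 + 14 + 14 + 14 + 14 + 14 + 14 + 14 + 14 + 14 + 14 + 0 = 196

196


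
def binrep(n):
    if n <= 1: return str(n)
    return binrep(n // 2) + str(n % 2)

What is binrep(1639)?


binrep(1639) = binrep(819) + '1'
binrep(819) = binrep(409) + '1'
binrep(409) = binrep(204) + '1'
binrep(204) = binrep(102) + '0'
binrep(102) = binrep(51) + '0'
binrep(51) = binrep(25) + '1'
binrep(25) = binrep(12) + '1'
binrep(12) = binrep(6) + '0'
binrep(6) = binrep(3) + '0'
binrep(3) = binrep(1) + '1'
binrep(1) = '1'  (base case)
Concatenating: '1' + '1' + '0' + '0' + '1' + '1' + '0' + '0' + '1' + '1' + '1' = '11001100111'

11001100111


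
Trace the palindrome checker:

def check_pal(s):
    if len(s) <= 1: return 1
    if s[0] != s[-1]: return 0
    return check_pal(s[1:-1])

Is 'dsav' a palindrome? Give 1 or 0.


check_pal('dsav'): s[0]='d' != s[-1]='v' -> return 0
Result: 0 (not a palindrome)

0


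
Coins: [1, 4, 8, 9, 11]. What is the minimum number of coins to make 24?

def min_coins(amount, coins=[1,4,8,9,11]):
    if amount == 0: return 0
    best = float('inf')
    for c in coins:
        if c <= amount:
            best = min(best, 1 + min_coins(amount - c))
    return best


Building up with DP:
min_coins(0) = 0
min_coins(1) = min(1+min_coins(0)=1+0=1) = 1
min_coins(2) = min(1+min_coins(1)=1+1=2) = 2
min_coins(3) = min(1+min_coins(2)=1+2=3) = 3
min_coins(4) = min(1+min_coins(3)=1+3=4, 1+min_coins(0)=1+0=1) = 1
min_coins(5) = min(1+min_coins(4)=1+1=2, 1+min_coins(1)=1+1=2) = 2
min_coins(6) = min(1+min_coins(5)=1+2=3, 1+min_coins(2)=1+2=3) = 3
min_coins(7) = min(1+min_coins(6)=1+3=4, 1+min_coins(3)=1+3=4) = 4
min_coins(8) = min(1+min_coins(7)=1+4=5, 1+min_coins(4)=1+1=2, 1+min_coins(0)=1+0=1) = 1
min_coins(9) = min(1+min_coins(8)=1+1=2, 1+min_coins(5)=1+2=3, 1+min_coins(1)=1+1=2, 1+min_coins(0)=1+0=1) = 1
min_coins(10) = min(1+min_coins(9)=1+1=2, 1+min_coins(6)=1+3=4, 1+min_coins(2)=1+2=3, 1+min_coins(1)=1+1=2) = 2
min_coins(11) = min(1+min_coins(10)=1+2=3, 1+min_coins(7)=1+4=5, 1+min_coins(3)=1+3=4, 1+min_coins(2)=1+2=3, 1+min_coins(0)=1+0=1) = 1
min_coins(12) = min(1+min_coins(11)=1+1=2, 1+min_coins(8)=1+1=2, 1+min_coins(4)=1+1=2, 1+min_coins(3)=1+3=4, 1+min_coins(1)=1+1=2) = 2
min_coins(13) = min(1+min_coins(12)=1+2=3, 1+min_coins(9)=1+1=2, 1+min_coins(5)=1+2=3, 1+min_coins(4)=1+1=2, 1+min_coins(2)=1+2=3) = 2
min_coins(14) = min(1+min_coins(13)=1+2=3, 1+min_coins(10)=1+2=3, 1+min_coins(6)=1+3=4, 1+min_coins(5)=1+2=3, 1+min_coins(3)=1+3=4) = 3
min_coins(15) = min(1+min_coins(14)=1+3=4, 1+min_coins(11)=1+1=2, 1+min_coins(7)=1+4=5, 1+min_coins(6)=1+3=4, 1+min_coins(4)=1+1=2) = 2
min_coins(16) = min(1+min_coins(15)=1+2=3, 1+min_coins(12)=1+2=3, 1+min_coins(8)=1+1=2, 1+min_coins(7)=1+4=5, 1+min_coins(5)=1+2=3) = 2
min_coins(17) = min(1+min_coins(16)=1+2=3, 1+min_coins(13)=1+2=3, 1+min_coins(9)=1+1=2, 1+min_coins(8)=1+1=2, 1+min_coins(6)=1+3=4) = 2
min_coins(18) = min(1+min_coins(17)=1+2=3, 1+min_coins(14)=1+3=4, 1+min_coins(10)=1+2=3, 1+min_coins(9)=1+1=2, 1+min_coins(7)=1+4=5) = 2
min_coins(19) = min(1+min_coins(18)=1+2=3, 1+min_coins(15)=1+2=3, 1+min_coins(11)=1+1=2, 1+min_coins(10)=1+2=3, 1+min_coins(8)=1+1=2) = 2
min_coins(20) = min(1+min_coins(19)=1+2=3, 1+min_coins(16)=1+2=3, 1+min_coins(12)=1+2=3, 1+min_coins(11)=1+1=2, 1+min_coins(9)=1+1=2) = 2
min_coins(21) = min(1+min_coins(20)=1+2=3, 1+min_coins(17)=1+2=3, 1+min_coins(13)=1+2=3, 1+min_coins(12)=1+2=3, 1+min_coins(10)=1+2=3) = 3
min_coins(22) = min(1+min_coins(21)=1+3=4, 1+min_coins(18)=1+2=3, 1+min_coins(14)=1+3=4, 1+min_coins(13)=1+2=3, 1+min_coins(11)=1+1=2) = 2
min_coins(23) = min(1+min_coins(22)=1+2=3, 1+min_coins(19)=1+2=3, 1+min_coins(15)=1+2=3, 1+min_coins(14)=1+3=4, 1+min_coins(12)=1+2=3) = 3
min_coins(24) = min(1+min_coins(23)=1+3=4, 1+min_coins(20)=1+2=3, 1+min_coins(16)=1+2=3, 1+min_coins(15)=1+2=3, 1+min_coins(13)=1+2=3) = 3

3


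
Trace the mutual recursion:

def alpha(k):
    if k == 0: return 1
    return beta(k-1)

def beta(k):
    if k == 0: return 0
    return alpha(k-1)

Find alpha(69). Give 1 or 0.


alpha(69) = beta(68)
beta(68) = alpha(67)
alpha(67) = beta(66)
beta(66) = alpha(65)
alpha(65) = beta(64)
beta(64) = alpha(63)
alpha(63) = beta(62)
beta(62) = alpha(61)
alpha(61) = beta(60)
beta(60) = alpha(59)
alpha(59) = beta(58)
beta(58) = alpha(57)
alpha(57) = beta(56)
beta(56) = alpha(55)
alpha(55) = beta(54)
beta(54) = alpha(53)
alpha(53) = beta(52)
beta(52) = alpha(51)
alpha(51) = beta(50)
beta(50) = alpha(49)
alpha(49) = beta(48)
beta(48) = alpha(47)
alpha(47) = beta(46)
beta(46) = alpha(45)
alpha(45) = beta(44)
beta(44) = alpha(43)
alpha(43) = beta(42)
beta(42) = alpha(41)
alpha(41) = beta(40)
beta(40) = alpha(39)
alpha(39) = beta(38)
beta(38) = alpha(37)
alpha(37) = beta(36)
beta(36) = alpha(35)
alpha(35) = beta(34)
beta(34) = alpha(33)
alpha(33) = beta(32)
beta(32) = alpha(31)
alpha(31) = beta(30)
beta(30) = alpha(29)
alpha(29) = beta(28)
beta(28) = alpha(27)
alpha(27) = beta(26)
beta(26) = alpha(25)
alpha(25) = beta(24)
beta(24) = alpha(23)
alpha(23) = beta(22)
beta(22) = alpha(21)
alpha(21) = beta(20)
beta(20) = alpha(19)
alpha(19) = beta(18)
beta(18) = alpha(17)
alpha(17) = beta(16)
beta(16) = alpha(15)
alpha(15) = beta(14)
beta(14) = alpha(13)
alpha(13) = beta(12)
beta(12) = alpha(11)
alpha(11) = beta(10)
beta(10) = alpha(9)
alpha(9) = beta(8)
beta(8) = alpha(7)
alpha(7) = beta(6)
beta(6) = alpha(5)
alpha(5) = beta(4)
beta(4) = alpha(3)
alpha(3) = beta(2)
beta(2) = alpha(1)
alpha(1) = beta(0)
beta(0) = 0  (base case)
Result: 0

0


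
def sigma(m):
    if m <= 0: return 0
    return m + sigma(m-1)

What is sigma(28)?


sigma(28)
= 28 + 27 + 26 + 25 + 24 + 23 + 22 + 21 + 20 + 19 + 18 + 17 + 16 + 15 + 14 + 13 + 12 + 11 + 10 + 9 + 8 + 7 + 6 + 5 + 4 + 3 + 2 + 1 + sigma(0)
= 28 + 27 + 26 + 25 + 24 + 23 + 22 + 21 + 20 + 19 + 18 + 17 + 16 + 15 + 14 + 13 + 12 + 11 + 10 + 9 + 8 + 7 + 6 + 5 + 4 + 3 + 2 + 1 + 0
= 406

406


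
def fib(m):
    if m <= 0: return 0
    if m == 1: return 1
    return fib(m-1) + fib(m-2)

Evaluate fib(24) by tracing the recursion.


Computing fib(24) bottom-up:
fib(0) = 0
fib(1) = 1
fib(2) = fib(1) + fib(0) = 1 + 0 = 1
fib(3) = fib(2) + fib(1) = 1 + 1 = 2
fib(4) = fib(3) + fib(2) = 2 + 1 = 3
fib(5) = fib(4) + fib(3) = 3 + 2 = 5
fib(6) = fib(5) + fib(4) = 5 + 3 = 8
fib(7) = fib(6) + fib(5) = 8 + 5 = 13
fib(8) = fib(7) + fib(6) = 13 + 8 = 21
fib(9) = fib(8) + fib(7) = 21 + 13 = 34
fib(10) = fib(9) + fib(8) = 34 + 21 = 55
fib(11) = fib(10) + fib(9) = 55 + 34 = 89
fib(12) = fib(11) + fib(10) = 89 + 55 = 144
fib(13) = fib(12) + fib(11) = 144 + 89 = 233
fib(14) = fib(13) + fib(12) = 233 + 144 = 377
fib(15) = fib(14) + fib(13) = 377 + 233 = 610
fib(16) = fib(15) + fib(14) = 610 + 377 = 987
fib(17) = fib(16) + fib(15) = 987 + 610 = 1597
fib(18) = fib(17) + fib(16) = 1597 + 987 = 2584
fib(19) = fib(18) + fib(17) = 2584 + 1597 = 4181
fib(20) = fib(19) + fib(18) = 4181 + 2584 = 6765
fib(21) = fib(20) + fib(19) = 6765 + 4181 = 10946
fib(22) = fib(21) + fib(20) = 10946 + 6765 = 17711
fib(23) = fib(22) + fib(21) = 17711 + 10946 = 28657
fib(24) = fib(23) + fib(22) = 28657 + 17711 = 46368

46368


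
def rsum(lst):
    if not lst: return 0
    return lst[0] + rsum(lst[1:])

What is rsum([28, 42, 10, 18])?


rsum([28, 42, 10, 18]) = 28 + rsum([42, 10, 18])
rsum([42, 10, 18]) = 42 + rsum([10, 18])
rsum([10, 18]) = 10 + rsum([18])
rsum([18]) = 18 + rsum([])
rsum([]) = 0  (base case)
Total: 28 + 42 + 10 + 18 + 0 = 98

98


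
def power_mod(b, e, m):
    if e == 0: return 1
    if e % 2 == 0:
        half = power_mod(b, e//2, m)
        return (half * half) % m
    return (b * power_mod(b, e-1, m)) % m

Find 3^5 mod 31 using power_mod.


power_mod(3, 5, 31): e is odd, compute power_mod(3, 4, 31)
  power_mod(3, 4, 31): e is even, compute power_mod(3, 2, 31)
    power_mod(3, 2, 31): e is even, compute power_mod(3, 1, 31)
      power_mod(3, 1, 31): e is odd, compute power_mod(3, 0, 31)
        power_mod(3, 0, 31) = 1
      (3 * 1) % 31 = 3
    half=3, (3*3) % 31 = 9
  half=9, (9*9) % 31 = 19
(3 * 19) % 31 = 26

26


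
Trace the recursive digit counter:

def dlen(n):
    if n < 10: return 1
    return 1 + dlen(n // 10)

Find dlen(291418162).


dlen(291418162) = 1 + dlen(29141816)
dlen(29141816) = 1 + dlen(2914181)
dlen(2914181) = 1 + dlen(291418)
dlen(291418) = 1 + dlen(29141)
dlen(29141) = 1 + dlen(2914)
dlen(2914) = 1 + dlen(291)
dlen(291) = 1 + dlen(29)
dlen(29) = 1 + dlen(2)
dlen(2) = 1  (base case: 2 < 10)
Unwinding: 1 + 1 + 1 + 1 + 1 + 1 + 1 + 1 + 1 = 9

9


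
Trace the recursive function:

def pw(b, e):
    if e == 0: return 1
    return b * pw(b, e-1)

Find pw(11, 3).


pw(11, 3)
= 11 * pw(11, 2)
= 11 * 11 * pw(11, 1)
= 11 * 11 * 11 * pw(11, 0)
= 11 * 11 * 11 * 1
= 1331

1331


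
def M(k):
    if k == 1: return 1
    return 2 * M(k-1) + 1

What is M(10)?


M(10) = 2 * M(9) + 1
M(9) = 2 * M(8) + 1
M(8) = 2 * M(7) + 1
M(7) = 2 * M(6) + 1
M(6) = 2 * M(5) + 1
M(5) = 2 * M(4) + 1
M(4) = 2 * M(3) + 1
M(3) = 2 * M(2) + 1
M(2) = 2 * M(1) + 1
M(1) = 1  (base case)
M(2) = 2 * 1 + 1 = 3
M(3) = 2 * 3 + 1 = 7
M(4) = 2 * 7 + 1 = 15
M(5) = 2 * 15 + 1 = 31
M(6) = 2 * 31 + 1 = 63
M(7) = 2 * 63 + 1 = 127
M(8) = 2 * 127 + 1 = 255
M(9) = 2 * 255 + 1 = 511
M(10) = 2 * 511 + 1 = 1023

1023


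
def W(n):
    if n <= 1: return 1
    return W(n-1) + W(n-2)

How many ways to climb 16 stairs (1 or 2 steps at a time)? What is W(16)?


Building up from base cases:
W(0) = 1
W(1) = 1
W(2) = W(1) + W(0) = 1 + 1 = 2
W(3) = W(2) + W(1) = 2 + 1 = 3
W(4) = W(3) + W(2) = 3 + 2 = 5
W(5) = W(4) + W(3) = 5 + 3 = 8
W(6) = W(5) + W(4) = 8 + 5 = 13
W(7) = W(6) + W(5) = 13 + 8 = 21
W(8) = W(7) + W(6) = 21 + 13 = 34
W(9) = W(8) + W(7) = 34 + 21 = 55
W(10) = W(9) + W(8) = 55 + 34 = 89
W(11) = W(10) + W(9) = 89 + 55 = 144
W(12) = W(11) + W(10) = 144 + 89 = 233
W(13) = W(12) + W(11) = 233 + 144 = 377
W(14) = W(13) + W(12) = 377 + 233 = 610
W(15) = W(14) + W(13) = 610 + 377 = 987
W(16) = W(15) + W(14) = 987 + 610 = 1597

1597


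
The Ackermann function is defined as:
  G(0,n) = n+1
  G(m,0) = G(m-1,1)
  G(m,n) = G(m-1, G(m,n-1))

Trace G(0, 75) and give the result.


G(0, 75) = 76
Result: G(0, 75) = 76

76


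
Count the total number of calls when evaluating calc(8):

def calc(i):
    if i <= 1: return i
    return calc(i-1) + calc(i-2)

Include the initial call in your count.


Let C(n) = total calls for calc(n)
C(0) = 1, C(1) = 1
C(2) = 1 + C(1) + C(0) = 1 + 1 + 1 = 3
C(3) = 1 + C(2) + C(1) = 1 + 3 + 1 = 5
C(4) = 1 + C(3) + C(2) = 1 + 5 + 3 = 9
C(5) = 1 + C(4) + C(3) = 1 + 9 + 5 = 15
C(6) = 1 + C(5) + C(4) = 1 + 15 + 9 = 25
C(7) = 1 + C(6) + C(5) = 1 + 25 + 15 = 41
C(8) = 1 + C(7) + C(6) = 1 + 41 + 25 = 67

67


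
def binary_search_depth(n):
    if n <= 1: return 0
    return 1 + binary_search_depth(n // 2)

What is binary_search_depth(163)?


163 / 2 = 81
81 / 2 = 40
40 / 2 = 20
20 / 2 = 10
10 / 2 = 5
5 / 2 = 2
2 / 2 = 1
Reached 1 after 7 halvings

7


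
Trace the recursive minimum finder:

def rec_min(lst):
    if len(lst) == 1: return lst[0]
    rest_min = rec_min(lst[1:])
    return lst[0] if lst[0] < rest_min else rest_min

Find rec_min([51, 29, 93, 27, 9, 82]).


rec_min([51, 29, 93, 27, 9, 82]): compare 51 with rec_min([29, 93, 27, 9, 82])
rec_min([29, 93, 27, 9, 82]): compare 29 with rec_min([93, 27, 9, 82])
rec_min([93, 27, 9, 82]): compare 93 with rec_min([27, 9, 82])
rec_min([27, 9, 82]): compare 27 with rec_min([9, 82])
rec_min([9, 82]): compare 9 with rec_min([82])
rec_min([82]) = 82  (base case)
Compare 9 with 82 -> 9
Compare 27 with 9 -> 9
Compare 93 with 9 -> 9
Compare 29 with 9 -> 9
Compare 51 with 9 -> 9

9


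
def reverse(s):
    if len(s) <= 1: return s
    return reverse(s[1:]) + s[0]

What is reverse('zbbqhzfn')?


reverse('zbbqhzfn') = reverse('bbqhzfn') + 'z'
reverse('bbqhzfn') = reverse('bqhzfn') + 'b'
reverse('bqhzfn') = reverse('qhzfn') + 'b'
reverse('qhzfn') = reverse('hzfn') + 'q'
reverse('hzfn') = reverse('zfn') + 'h'
reverse('zfn') = reverse('fn') + 'z'
reverse('fn') = reverse('n') + 'f'
reverse('n') = 'n'  (base case)
Concatenating: 'n' + 'f' + 'z' + 'h' + 'q' + 'b' + 'b' + 'z' = 'nfzhqbbz'

nfzhqbbz


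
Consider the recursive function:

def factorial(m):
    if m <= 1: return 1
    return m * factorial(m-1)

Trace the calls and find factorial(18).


factorial(18)
= 18 * factorial(17)
= 18 * 17 * factorial(16)
= 18 * 17 * 16 * factorial(15)
= 18 * 17 * 16 * 15 * factorial(14)
= 18 * 17 * 16 * 15 * 14 * factorial(13)
= 18 * 17 * 16 * 15 * 14 * 13 * factorial(12)
= 18 * 17 * 16 * 15 * 14 * 13 * 12 * factorial(11)
= 18 * 17 * 16 * 15 * 14 * 13 * 12 * 11 * factorial(10)
= 18 * 17 * 16 * 15 * 14 * 13 * 12 * 11 * 10 * factorial(9)
= 18 * 17 * 16 * 15 * 14 * 13 * 12 * 11 * 10 * 9 * factorial(8)
= 18 * 17 * 16 * 15 * 14 * 13 * 12 * 11 * 10 * 9 * 8 * factorial(7)
= 18 * 17 * 16 * 15 * 14 * 13 * 12 * 11 * 10 * 9 * 8 * 7 * factorial(6)
= 18 * 17 * 16 * 15 * 14 * 13 * 12 * 11 * 10 * 9 * 8 * 7 * 6 * factorial(5)
= 18 * 17 * 16 * 15 * 14 * 13 * 12 * 11 * 10 * 9 * 8 * 7 * 6 * 5 * factorial(4)
= 18 * 17 * 16 * 15 * 14 * 13 * 12 * 11 * 10 * 9 * 8 * 7 * 6 * 5 * 4 * factorial(3)
= 18 * 17 * 16 * 15 * 14 * 13 * 12 * 11 * 10 * 9 * 8 * 7 * 6 * 5 * 4 * 3 * factorial(2)
= 18 * 17 * 16 * 15 * 14 * 13 * 12 * 11 * 10 * 9 * 8 * 7 * 6 * 5 * 4 * 3 * 2 * factorial(1)
= 18 * 17 * 16 * 15 * 14 * 13 * 12 * 11 * 10 * 9 * 8 * 7 * 6 * 5 * 4 * 3 * 2 * 1
= 6402373705728000

6402373705728000


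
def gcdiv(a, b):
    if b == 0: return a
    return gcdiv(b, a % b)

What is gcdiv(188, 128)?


gcdiv(188, 128) = gcdiv(128, 60)
gcdiv(128, 60) = gcdiv(60, 8)
gcdiv(60, 8) = gcdiv(8, 4)
gcdiv(8, 4) = gcdiv(4, 0)
gcdiv(4, 0) = 4  (base case)

4


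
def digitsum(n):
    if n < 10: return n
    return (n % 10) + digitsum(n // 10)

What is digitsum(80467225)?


digitsum(80467225) = 5 + digitsum(8046722)
digitsum(8046722) = 2 + digitsum(804672)
digitsum(804672) = 2 + digitsum(80467)
digitsum(80467) = 7 + digitsum(8046)
digitsum(8046) = 6 + digitsum(804)
digitsum(804) = 4 + digitsum(80)
digitsum(80) = 0 + digitsum(8)
digitsum(8) = 8  (base case)
Total: 5 + 2 + 2 + 7 + 6 + 4 + 0 + 8 = 34

34


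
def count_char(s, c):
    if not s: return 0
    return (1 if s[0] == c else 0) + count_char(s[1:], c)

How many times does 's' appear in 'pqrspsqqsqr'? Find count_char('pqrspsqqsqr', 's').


s[0]='p' != 's' -> 0
s[0]='q' != 's' -> 0
s[0]='r' != 's' -> 0
s[0]='s' == 's' -> 1
s[0]='p' != 's' -> 0
s[0]='s' == 's' -> 1
s[0]='q' != 's' -> 0
s[0]='q' != 's' -> 0
s[0]='s' == 's' -> 1
s[0]='q' != 's' -> 0
s[0]='r' != 's' -> 0
Sum: 0 + 0 + 0 + 1 + 0 + 1 + 0 + 0 + 1 + 0 + 0 = 3

3


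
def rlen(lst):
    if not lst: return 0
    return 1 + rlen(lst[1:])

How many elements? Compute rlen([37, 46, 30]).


rlen([37, 46, 30]) = 1 + rlen([46, 30])
rlen([46, 30]) = 1 + rlen([30])
rlen([30]) = 1 + rlen([])
rlen([]) = 0  (base case)
Unwinding: 1 + 1 + 1 + 0 = 3

3


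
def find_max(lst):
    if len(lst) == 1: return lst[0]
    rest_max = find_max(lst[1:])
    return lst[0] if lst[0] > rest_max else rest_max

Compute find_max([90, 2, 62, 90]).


find_max([90, 2, 62, 90]): compare 90 with find_max([2, 62, 90])
find_max([2, 62, 90]): compare 2 with find_max([62, 90])
find_max([62, 90]): compare 62 with find_max([90])
find_max([90]) = 90  (base case)
Compare 62 with 90 -> 90
Compare 2 with 90 -> 90
Compare 90 with 90 -> 90

90


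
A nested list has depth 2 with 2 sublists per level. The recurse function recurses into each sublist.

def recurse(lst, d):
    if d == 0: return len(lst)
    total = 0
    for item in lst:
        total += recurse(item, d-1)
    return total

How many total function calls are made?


At depth 0 (root): 1 call
At depth 1: each of 1 parents calls recurse on 2 children = 2 calls
At depth 2: each of 2 parents calls recurse on 2 children = 4 calls
Total: 1 + 2 + 4 = 7

7


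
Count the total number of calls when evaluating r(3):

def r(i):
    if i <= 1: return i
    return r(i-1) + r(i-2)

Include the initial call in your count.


Let C(n) = total calls for r(n)
C(0) = 1, C(1) = 1
C(2) = 1 + C(1) + C(0) = 1 + 1 + 1 = 3
C(3) = 1 + C(2) + C(1) = 1 + 3 + 1 = 5

5


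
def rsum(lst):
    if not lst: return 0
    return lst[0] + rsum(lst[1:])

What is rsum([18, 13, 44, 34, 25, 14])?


rsum([18, 13, 44, 34, 25, 14]) = 18 + rsum([13, 44, 34, 25, 14])
rsum([13, 44, 34, 25, 14]) = 13 + rsum([44, 34, 25, 14])
rsum([44, 34, 25, 14]) = 44 + rsum([34, 25, 14])
rsum([34, 25, 14]) = 34 + rsum([25, 14])
rsum([25, 14]) = 25 + rsum([14])
rsum([14]) = 14 + rsum([])
rsum([]) = 0  (base case)
Total: 18 + 13 + 44 + 34 + 25 + 14 + 0 = 148

148


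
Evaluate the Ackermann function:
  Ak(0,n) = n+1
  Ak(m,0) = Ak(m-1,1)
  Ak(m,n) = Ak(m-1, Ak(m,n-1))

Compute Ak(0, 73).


Ak(0, 73) = 74
Result: Ak(0, 73) = 74

74


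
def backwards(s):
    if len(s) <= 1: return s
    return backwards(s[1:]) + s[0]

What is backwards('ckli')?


backwards('ckli') = backwards('kli') + 'c'
backwards('kli') = backwards('li') + 'k'
backwards('li') = backwards('i') + 'l'
backwards('i') = 'i'  (base case)
Concatenating: 'i' + 'l' + 'k' + 'c' = 'ilkc'

ilkc


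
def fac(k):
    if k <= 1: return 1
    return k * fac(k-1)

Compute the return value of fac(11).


fac(11)
= 11 * fac(10)
= 11 * 10 * fac(9)
= 11 * 10 * 9 * fac(8)
= 11 * 10 * 9 * 8 * fac(7)
= 11 * 10 * 9 * 8 * 7 * fac(6)
= 11 * 10 * 9 * 8 * 7 * 6 * fac(5)
= 11 * 10 * 9 * 8 * 7 * 6 * 5 * fac(4)
= 11 * 10 * 9 * 8 * 7 * 6 * 5 * 4 * fac(3)
= 11 * 10 * 9 * 8 * 7 * 6 * 5 * 4 * 3 * fac(2)
= 11 * 10 * 9 * 8 * 7 * 6 * 5 * 4 * 3 * 2 * fac(1)
= 11 * 10 * 9 * 8 * 7 * 6 * 5 * 4 * 3 * 2 * 1
= 39916800

39916800


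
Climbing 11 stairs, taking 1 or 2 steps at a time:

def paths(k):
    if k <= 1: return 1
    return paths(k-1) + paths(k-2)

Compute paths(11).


Building up from base cases:
paths(0) = 1
paths(1) = 1
paths(2) = paths(1) + paths(0) = 1 + 1 = 2
paths(3) = paths(2) + paths(1) = 2 + 1 = 3
paths(4) = paths(3) + paths(2) = 3 + 2 = 5
paths(5) = paths(4) + paths(3) = 5 + 3 = 8
paths(6) = paths(5) + paths(4) = 8 + 5 = 13
paths(7) = paths(6) + paths(5) = 13 + 8 = 21
paths(8) = paths(7) + paths(6) = 21 + 13 = 34
paths(9) = paths(8) + paths(7) = 34 + 21 = 55
paths(10) = paths(9) + paths(8) = 55 + 34 = 89
paths(11) = paths(10) + paths(9) = 89 + 55 = 144

144


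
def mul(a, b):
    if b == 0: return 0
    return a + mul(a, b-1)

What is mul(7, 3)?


mul(7, 3) = 7 + mul(7, 2)
mul(7, 2) = 7 + mul(7, 1)
mul(7, 1) = 7 + mul(7, 0)
mul(7, 0) = 0  (base case)
Total: 7 + 7 + 7 + 0 = 21

21


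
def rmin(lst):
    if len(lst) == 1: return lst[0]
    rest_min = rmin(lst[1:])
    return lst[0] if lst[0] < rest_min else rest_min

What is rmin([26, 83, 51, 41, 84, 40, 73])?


rmin([26, 83, 51, 41, 84, 40, 73]): compare 26 with rmin([83, 51, 41, 84, 40, 73])
rmin([83, 51, 41, 84, 40, 73]): compare 83 with rmin([51, 41, 84, 40, 73])
rmin([51, 41, 84, 40, 73]): compare 51 with rmin([41, 84, 40, 73])
rmin([41, 84, 40, 73]): compare 41 with rmin([84, 40, 73])
rmin([84, 40, 73]): compare 84 with rmin([40, 73])
rmin([40, 73]): compare 40 with rmin([73])
rmin([73]) = 73  (base case)
Compare 40 with 73 -> 40
Compare 84 with 40 -> 40
Compare 41 with 40 -> 40
Compare 51 with 40 -> 40
Compare 83 with 40 -> 40
Compare 26 with 40 -> 26

26


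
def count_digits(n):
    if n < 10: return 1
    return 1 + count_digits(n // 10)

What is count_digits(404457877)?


count_digits(404457877) = 1 + count_digits(40445787)
count_digits(40445787) = 1 + count_digits(4044578)
count_digits(4044578) = 1 + count_digits(404457)
count_digits(404457) = 1 + count_digits(40445)
count_digits(40445) = 1 + count_digits(4044)
count_digits(4044) = 1 + count_digits(404)
count_digits(404) = 1 + count_digits(40)
count_digits(40) = 1 + count_digits(4)
count_digits(4) = 1  (base case: 4 < 10)
Unwinding: 1 + 1 + 1 + 1 + 1 + 1 + 1 + 1 + 1 = 9

9


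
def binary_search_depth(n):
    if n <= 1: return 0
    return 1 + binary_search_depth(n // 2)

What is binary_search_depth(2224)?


2224 / 2 = 1112
1112 / 2 = 556
556 / 2 = 278
278 / 2 = 139
139 / 2 = 69
69 / 2 = 34
34 / 2 = 17
17 / 2 = 8
8 / 2 = 4
4 / 2 = 2
2 / 2 = 1
Reached 1 after 11 halvings

11


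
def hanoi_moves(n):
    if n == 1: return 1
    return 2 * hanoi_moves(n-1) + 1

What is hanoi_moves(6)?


hanoi_moves(6) = 2 * hanoi_moves(5) + 1
hanoi_moves(5) = 2 * hanoi_moves(4) + 1
hanoi_moves(4) = 2 * hanoi_moves(3) + 1
hanoi_moves(3) = 2 * hanoi_moves(2) + 1
hanoi_moves(2) = 2 * hanoi_moves(1) + 1
hanoi_moves(1) = 1  (base case)
hanoi_moves(2) = 2 * 1 + 1 = 3
hanoi_moves(3) = 2 * 3 + 1 = 7
hanoi_moves(4) = 2 * 7 + 1 = 15
hanoi_moves(5) = 2 * 15 + 1 = 31
hanoi_moves(6) = 2 * 31 + 1 = 63

63


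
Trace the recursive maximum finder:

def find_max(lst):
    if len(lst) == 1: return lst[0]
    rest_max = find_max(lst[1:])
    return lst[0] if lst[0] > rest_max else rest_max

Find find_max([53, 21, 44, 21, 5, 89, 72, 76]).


find_max([53, 21, 44, 21, 5, 89, 72, 76]): compare 53 with find_max([21, 44, 21, 5, 89, 72, 76])
find_max([21, 44, 21, 5, 89, 72, 76]): compare 21 with find_max([44, 21, 5, 89, 72, 76])
find_max([44, 21, 5, 89, 72, 76]): compare 44 with find_max([21, 5, 89, 72, 76])
find_max([21, 5, 89, 72, 76]): compare 21 with find_max([5, 89, 72, 76])
find_max([5, 89, 72, 76]): compare 5 with find_max([89, 72, 76])
find_max([89, 72, 76]): compare 89 with find_max([72, 76])
find_max([72, 76]): compare 72 with find_max([76])
find_max([76]) = 76  (base case)
Compare 72 with 76 -> 76
Compare 89 with 76 -> 89
Compare 5 with 89 -> 89
Compare 21 with 89 -> 89
Compare 44 with 89 -> 89
Compare 21 with 89 -> 89
Compare 53 with 89 -> 89

89


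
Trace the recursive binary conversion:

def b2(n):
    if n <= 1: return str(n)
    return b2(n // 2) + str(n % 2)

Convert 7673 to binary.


b2(7673) = b2(3836) + '1'
b2(3836) = b2(1918) + '0'
b2(1918) = b2(959) + '0'
b2(959) = b2(479) + '1'
b2(479) = b2(239) + '1'
b2(239) = b2(119) + '1'
b2(119) = b2(59) + '1'
b2(59) = b2(29) + '1'
b2(29) = b2(14) + '1'
b2(14) = b2(7) + '0'
b2(7) = b2(3) + '1'
b2(3) = b2(1) + '1'
b2(1) = '1'  (base case)
Concatenating: '1' + '1' + '1' + '0' + '1' + '1' + '1' + '1' + '1' + '1' + '0' + '0' + '1' = '1110111111001'

1110111111001


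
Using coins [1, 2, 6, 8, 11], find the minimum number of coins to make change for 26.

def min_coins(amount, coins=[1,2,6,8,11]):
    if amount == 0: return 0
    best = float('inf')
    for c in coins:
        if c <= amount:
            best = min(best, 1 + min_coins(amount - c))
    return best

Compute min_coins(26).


Building up with DP:
min_coins(0) = 0
min_coins(1) = min(1+min_coins(0)=1+0=1) = 1
min_coins(2) = min(1+min_coins(1)=1+1=2, 1+min_coins(0)=1+0=1) = 1
min_coins(3) = min(1+min_coins(2)=1+1=2, 1+min_coins(1)=1+1=2) = 2
min_coins(4) = min(1+min_coins(3)=1+2=3, 1+min_coins(2)=1+1=2) = 2
min_coins(5) = min(1+min_coins(4)=1+2=3, 1+min_coins(3)=1+2=3) = 3
min_coins(6) = min(1+min_coins(5)=1+3=4, 1+min_coins(4)=1+2=3, 1+min_coins(0)=1+0=1) = 1
min_coins(7) = min(1+min_coins(6)=1+1=2, 1+min_coins(5)=1+3=4, 1+min_coins(1)=1+1=2) = 2
min_coins(8) = min(1+min_coins(7)=1+2=3, 1+min_coins(6)=1+1=2, 1+min_coins(2)=1+1=2, 1+min_coins(0)=1+0=1) = 1
min_coins(9) = min(1+min_coins(8)=1+1=2, 1+min_coins(7)=1+2=3, 1+min_coins(3)=1+2=3, 1+min_coins(1)=1+1=2) = 2
min_coins(10) = min(1+min_coins(9)=1+2=3, 1+min_coins(8)=1+1=2, 1+min_coins(4)=1+2=3, 1+min_coins(2)=1+1=2) = 2
min_coins(11) = min(1+min_coins(10)=1+2=3, 1+min_coins(9)=1+2=3, 1+min_coins(5)=1+3=4, 1+min_coins(3)=1+2=3, 1+min_coins(0)=1+0=1) = 1
min_coins(12) = min(1+min_coins(11)=1+1=2, 1+min_coins(10)=1+2=3, 1+min_coins(6)=1+1=2, 1+min_coins(4)=1+2=3, 1+min_coins(1)=1+1=2) = 2
min_coins(13) = min(1+min_coins(12)=1+2=3, 1+min_coins(11)=1+1=2, 1+min_coins(7)=1+2=3, 1+min_coins(5)=1+3=4, 1+min_coins(2)=1+1=2) = 2
min_coins(14) = min(1+min_coins(13)=1+2=3, 1+min_coins(12)=1+2=3, 1+min_coins(8)=1+1=2, 1+min_coins(6)=1+1=2, 1+min_coins(3)=1+2=3) = 2
min_coins(15) = min(1+min_coins(14)=1+2=3, 1+min_coins(13)=1+2=3, 1+min_coins(9)=1+2=3, 1+min_coins(7)=1+2=3, 1+min_coins(4)=1+2=3) = 3
min_coins(16) = min(1+min_coins(15)=1+3=4, 1+min_coins(14)=1+2=3, 1+min_coins(10)=1+2=3, 1+min_coins(8)=1+1=2, 1+min_coins(5)=1+3=4) = 2
min_coins(17) = min(1+min_coins(16)=1+2=3, 1+min_coins(15)=1+3=4, 1+min_coins(11)=1+1=2, 1+min_coins(9)=1+2=3, 1+min_coins(6)=1+1=2) = 2
min_coins(18) = min(1+min_coins(17)=1+2=3, 1+min_coins(16)=1+2=3, 1+min_coins(12)=1+2=3, 1+min_coins(10)=1+2=3, 1+min_coins(7)=1+2=3) = 3
min_coins(19) = min(1+min_coins(18)=1+3=4, 1+min_coins(17)=1+2=3, 1+min_coins(13)=1+2=3, 1+min_coins(11)=1+1=2, 1+min_coins(8)=1+1=2) = 2
min_coins(20) = min(1+min_coins(19)=1+2=3, 1+min_coins(18)=1+3=4, 1+min_coins(14)=1+2=3, 1+min_coins(12)=1+2=3, 1+min_coins(9)=1+2=3) = 3
min_coins(21) = min(1+min_coins(20)=1+3=4, 1+min_coins(19)=1+2=3, 1+min_coins(15)=1+3=4, 1+min_coins(13)=1+2=3, 1+min_coins(10)=1+2=3) = 3
min_coins(22) = min(1+min_coins(21)=1+3=4, 1+min_coins(20)=1+3=4, 1+min_coins(16)=1+2=3, 1+min_coins(14)=1+2=3, 1+min_coins(11)=1+1=2) = 2
min_coins(23) = min(1+min_coins(22)=1+2=3, 1+min_coins(21)=1+3=4, 1+min_coins(17)=1+2=3, 1+min_coins(15)=1+3=4, 1+min_coins(12)=1+2=3) = 3
min_coins(24) = min(1+min_coins(23)=1+3=4, 1+min_coins(22)=1+2=3, 1+min_coins(18)=1+3=4, 1+min_coins(16)=1+2=3, 1+min_coins(13)=1+2=3) = 3
min_coins(25) = min(1+min_coins(24)=1+3=4, 1+min_coins(23)=1+3=4, 1+min_coins(19)=1+2=3, 1+min_coins(17)=1+2=3, 1+min_coins(14)=1+2=3) = 3
min_coins(26) = min(1+min_coins(25)=1+3=4, 1+min_coins(24)=1+3=4, 1+min_coins(20)=1+3=4, 1+min_coins(18)=1+3=4, 1+min_coins(15)=1+3=4) = 4

4
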